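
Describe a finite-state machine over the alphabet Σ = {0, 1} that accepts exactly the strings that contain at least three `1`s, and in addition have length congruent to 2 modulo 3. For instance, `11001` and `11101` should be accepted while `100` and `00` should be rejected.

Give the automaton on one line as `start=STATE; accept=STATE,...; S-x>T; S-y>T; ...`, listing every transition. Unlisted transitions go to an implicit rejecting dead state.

Run two small machines in parallel and take their product. The first has 5 states tracking the count of `1`s, saturating at 4; the second has 3 states tracking the input length modulo 3. A product state is a pair (one from each), accepting exactly when both do.
15 states suffice.
          0    1  
>  q0     q1   q2 
   q1     q3   q4 
   q2     q4   q5 
   q3     q0   q6 
   q4     q6   q7 
   q5     q7   q8 
   q6     q2   q9 
   q7     q9  q10 
   q8    q10  q11 
   q9     q5  q12 
   q10   q12  q13 
   q11   q13  q13 
 * q12    q8  q14 
 * q13   q14  q14 
   q14   q11  q11 
(> = start, * = accepting)

start=q0; accept=q12,q13; q0-0>q1; q0-1>q2; q1-0>q3; q1-1>q4; q2-0>q4; q2-1>q5; q3-0>q0; q3-1>q6; q4-0>q6; q4-1>q7; q5-0>q7; q5-1>q8; q6-0>q2; q6-1>q9; q7-0>q9; q7-1>q10; q8-0>q10; q8-1>q11; q9-0>q5; q9-1>q12; q10-0>q12; q10-1>q13; q11-0>q13; q11-1>q13; q12-0>q8; q12-1>q14; q13-0>q14; q13-1>q14; q14-0>q11; q14-1>q11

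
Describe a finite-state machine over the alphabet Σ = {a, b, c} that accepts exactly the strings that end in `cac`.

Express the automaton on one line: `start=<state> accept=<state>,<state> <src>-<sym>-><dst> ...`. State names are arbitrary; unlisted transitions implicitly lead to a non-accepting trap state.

Remember how much of `cac` the current input suffix matches. State s0 means no match yet; s1 means the last symbol is `c`; s2 means the last 2 symbols are `ca`; s3 means the last 3 symbols are `cac`. Only s3 accepts. On a mismatch, fall back to the longest proper suffix that is still a prefix of `cac`.
4 states suffice.
        a   b   c  
>  s0   s0  s0  s1 
   s1   s2  s0  s1 
   s2   s0  s0  s3 
 * s3   s2  s0  s1 
(> = start, * = accepting)

start=s0 accept=s3 s0-a->s0 s0-b->s0 s0-c->s1 s1-a->s2 s1-b->s0 s1-c->s1 s2-a->s0 s2-b->s0 s2-c->s3 s3-a->s2 s3-b->s0 s3-c->s1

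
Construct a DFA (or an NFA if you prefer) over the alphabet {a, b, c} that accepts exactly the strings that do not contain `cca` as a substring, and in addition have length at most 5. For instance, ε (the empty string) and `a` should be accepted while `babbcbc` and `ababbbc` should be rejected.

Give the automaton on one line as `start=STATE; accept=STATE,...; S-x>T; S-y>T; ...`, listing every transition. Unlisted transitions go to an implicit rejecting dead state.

Handle the two conditions separately and then intersect. The first has 4 states tracking partial matches of the forbidden pattern `cca`; the second has 7 states tracking the input length, saturating at 6. A product state is a pair (one from each), accepting exactly when both do. Minimizing collapses redundant product states.
With 13 states:
          a    b    c  
>* q0     q1   q1   q2 
 * q1     q3   q3   q4 
 * q2     q3   q3   q5 
 * q3     q6   q6   q7 
 * q4     q6   q6   q8 
 * q5     q9   q6   q8 
 * q6    q10  q10  q10 
 * q7    q10  q10  q11 
 * q8     q9  q10  q11 
   q9     q9   q9   q9 
 * q10   q12  q12  q12 
 * q11    q9  q12  q12 
 * q12    q9   q9   q9 
(> = start, * = accepting)

start=q0; accept=q0,q1,q2,q3,q4,q5,q6,q7,q8,q10,q11,q12; q0-a>q1; q0-b>q1; q0-c>q2; q1-a>q3; q1-b>q3; q1-c>q4; q2-a>q3; q2-b>q3; q2-c>q5; q3-a>q6; q3-b>q6; q3-c>q7; q4-a>q6; q4-b>q6; q4-c>q8; q5-a>q9; q5-b>q6; q5-c>q8; q6-a>q10; q6-b>q10; q6-c>q10; q7-a>q10; q7-b>q10; q7-c>q11; q8-a>q9; q8-b>q10; q8-c>q11; q9-a>q9; q9-b>q9; q9-c>q9; q10-a>q12; q10-b>q12; q10-c>q12; q11-a>q9; q11-b>q12; q11-c>q12; q12-a>q9; q12-b>q9; q12-c>q9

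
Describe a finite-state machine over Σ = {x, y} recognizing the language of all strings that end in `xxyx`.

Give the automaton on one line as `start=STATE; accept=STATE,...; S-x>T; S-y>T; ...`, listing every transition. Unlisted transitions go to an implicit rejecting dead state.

start=S0; accept=S4; S0-x>S1; S0-y>S0; S1-x>S2; S1-y>S0; S2-x>S2; S2-y>S3; S3-x>S4; S3-y>S0; S4-x>S2; S4-y>S0

Remember how much of `xxyx` the current input suffix matches. State S0 means no match yet; S1 means the last symbol is `x`; S2 means the last 2 symbols are `xx`; S3 means the last 3 symbols are `xxy`; S4 means the last 4 symbols are `xxyx`. Only S4 accepts. On a mismatch, fall back to the longest proper suffix that is still a prefix of `xxyx`.
With 5 states:
        x   y  
>  S0   S1  S0 
   S1   S2  S0 
   S2   S2  S3 
   S3   S4  S0 
 * S4   S2  S0 
(> = start, * = accepting)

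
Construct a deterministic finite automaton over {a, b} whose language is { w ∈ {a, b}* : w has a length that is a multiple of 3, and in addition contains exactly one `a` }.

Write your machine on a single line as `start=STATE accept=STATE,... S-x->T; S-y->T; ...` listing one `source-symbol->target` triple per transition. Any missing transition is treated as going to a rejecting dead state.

Handle the two conditions separately and then intersect. One (3 states) tracks the input length modulo 3; the other (3 states) tracks the count of `a`s, saturating at 2. Each combined state is a pair, one component from each; accept when both components accept. Equivalent product states are then merged.
7 states suffice.
        a   b  
>  S0   S1  S2 
   S1   S3  S4 
   S2   S4  S5 
   S3   S3  S3 
   S4   S3  S6 
   S5   S6  S0 
 * S6   S3  S1 
(> = start, * = accepting)

start=S0; accept=S6; S0-a->S1; S0-b->S2; S1-a->S3; S1-b->S4; S2-a->S4; S2-b->S5; S3-a->S3; S3-b->S3; S4-a->S3; S4-b->S6; S5-a->S6; S5-b->S0; S6-a->S3; S6-b->S1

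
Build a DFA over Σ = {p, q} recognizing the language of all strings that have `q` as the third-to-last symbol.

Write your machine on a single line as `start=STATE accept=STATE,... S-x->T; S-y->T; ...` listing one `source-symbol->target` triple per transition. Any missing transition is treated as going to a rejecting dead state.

start=A; accept=L,M,N,O; A-p->B; A-q->C; B-p->D; B-q->E; C-p->F; C-q->G; D-p->H; D-q->I; E-p->J; E-q->K; F-p->L; F-q->M; G-p->N; G-q->O; H-p->H; H-q->I; I-p->J; I-q->K; J-p->L; J-q->M; K-p->N; K-q->O; L-p->H; L-q->I; M-p->J; M-q->K; N-p->L; N-q->M; O-p->N; O-q->O

A DFA must remember the last 3 symbols (since which symbol is third-to-last isn't known until the input ends). Use one state per possible window of the last ≤3 symbols; accept from those whose window starts with `q`.
A 15-state machine:
       p  q 
>  A   B  C 
   B   D  E 
   C   F  G 
   D   H  I 
   E   J  K 
   F   L  M 
   G   N  O 
   H   H  I 
   I   J  K 
   J   L  M 
   K   N  O 
 * L   H  I 
 * M   J  K 
 * N   L  M 
 * O   N  O 
(> = start, * = accepting)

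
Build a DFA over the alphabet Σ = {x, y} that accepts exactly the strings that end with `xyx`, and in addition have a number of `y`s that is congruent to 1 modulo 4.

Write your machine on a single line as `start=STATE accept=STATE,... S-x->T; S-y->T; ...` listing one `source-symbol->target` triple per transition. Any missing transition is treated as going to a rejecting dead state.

start=q0; accept=q5; q0-x->q1; q0-y->q2; q1-x->q1; q1-y->q3; q2-x->q2; q2-y->q4; q3-x->q5; q3-y->q4; q4-x->q4; q4-y->q6; q5-x->q2; q5-y->q4; q6-x->q6; q6-y->q0

Handle the two conditions separately and then intersect. One (4 states) tracks how much of the suffix `xyx` has currently been matched; the other (4 states) tracks the count of `y`s modulo 4. Each combined state is a pair, one component from each; accept when both components accept. Minimizing collapses redundant product states.
A 7-state machine:
        x   y  
>  q0   q1  q2 
   q1   q1  q3 
   q2   q2  q4 
   q3   q5  q4 
   q4   q4  q6 
 * q5   q2  q4 
   q6   q6  q0 
(> = start, * = accepting)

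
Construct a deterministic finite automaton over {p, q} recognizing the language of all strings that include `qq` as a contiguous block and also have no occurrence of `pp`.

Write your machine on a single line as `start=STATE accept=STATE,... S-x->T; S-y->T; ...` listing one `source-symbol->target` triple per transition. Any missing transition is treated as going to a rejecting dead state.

Handle the two conditions separately and then intersect. The first has 3 states tracking whether and how much of `qq` has been seen; the second has 3 states tracking partial matches of the forbidden pattern `pp`. A product state is a pair (one from each), accepting exactly when both do. After merging equivalent states the machine shrinks.
6 states suffice.
        p   q  
>  S0   S1  S2 
   S1   S3  S2 
   S2   S1  S4 
   S3   S3  S3 
 * S4   S5  S4 
 * S5   S3  S4 
(> = start, * = accepting)

start=S0; accept=S4,S5; S0-p->S1; S0-q->S2; S1-p->S3; S1-q->S2; S2-p->S1; S2-q->S4; S3-p->S3; S3-q->S3; S4-p->S5; S4-q->S4; S5-p->S3; S5-q->S4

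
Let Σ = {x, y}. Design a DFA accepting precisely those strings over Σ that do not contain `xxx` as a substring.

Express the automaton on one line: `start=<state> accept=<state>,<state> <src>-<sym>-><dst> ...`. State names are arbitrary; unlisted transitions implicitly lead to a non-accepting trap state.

This is the complement of 'contains `xxx`'. Use the same substring-matching states — A through D holding how much of `xxx` has just been matched — but flip the accepting set: everything except the trap D accepts.
4 states suffice.
       x  y 
>* A   B  A 
 * B   C  A 
 * C   D  A 
   D   D  D 
(> = start, * = accepting)

start=A accept=A,B,C A-x->B A-y->A B-x->C B-y->A C-x->D C-y->A D-x->D D-y->D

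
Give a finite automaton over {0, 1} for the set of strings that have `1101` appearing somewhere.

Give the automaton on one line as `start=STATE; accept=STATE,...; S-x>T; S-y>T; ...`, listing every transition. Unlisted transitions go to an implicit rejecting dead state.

Track how much of `1101` has been matched so far: state q0 is no progress, q4 is the absorbing accept state reached once `1101` has occurred. Intermediate states record partial matches; on a mismatch, fall back to the longest reusable overlap.
5 states suffice.
        0   1  
>  q0   q0  q1 
   q1   q0  q2 
   q2   q3  q2 
   q3   q0  q4 
 * q4   q4  q4 
(> = start, * = accepting)

start=q0; accept=q4; q0-0>q0; q0-1>q1; q1-0>q0; q1-1>q2; q2-0>q3; q2-1>q2; q3-0>q0; q3-1>q4; q4-0>q4; q4-1>q4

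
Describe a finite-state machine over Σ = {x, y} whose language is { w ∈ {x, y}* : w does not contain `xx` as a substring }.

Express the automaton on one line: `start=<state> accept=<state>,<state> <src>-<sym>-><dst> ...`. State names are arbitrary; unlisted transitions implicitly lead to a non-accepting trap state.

start=q0 accept=q0,q1 q0-x->q1 q0-y->q0 q1-x->q2 q1-y->q0 q2-x->q2 q2-y->q2

Track partial matches of the forbidden pattern `xx`. State q2 is a dead state reached once `xx` has occurred; every other state accepts. q0 means no part of `xx` is currently matched.
With 3 states:
        x   y  
>* q0   q1  q0 
 * q1   q2  q0 
   q2   q2  q2 
(> = start, * = accepting)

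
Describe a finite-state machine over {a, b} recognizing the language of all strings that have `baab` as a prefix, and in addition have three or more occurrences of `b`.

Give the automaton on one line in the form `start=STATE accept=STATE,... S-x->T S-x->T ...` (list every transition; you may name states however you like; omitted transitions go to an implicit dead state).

Run two small machines in parallel and take their product. One (6 states) tracks whether the input so far still matches the prefix `baab`; the other (5 states) tracks the count of `b`s, saturating at 4. Each combined state is a pair, one component from each; accept when both components accept.
          a    b  
>  s0     s1   s2 
   s1     s1   s3 
   s2     s4   s5 
   s3     s3   s5 
   s4     s6   s5 
   s5     s5   s7 
   s6     s3   s8 
   s7     s7   s9 
   s8     s8  s10 
   s9     s9   s9 
 * s10   s10  s11 
 * s11   s11  s11 
(> = start, * = accepting)

start=s0 accept=s10,s11 s0-a->s1 s0-b->s2 s1-a->s1 s1-b->s3 s2-a->s4 s2-b->s5 s3-a->s3 s3-b->s5 s4-a->s6 s4-b->s5 s5-a->s5 s5-b->s7 s6-a->s3 s6-b->s8 s7-a->s7 s7-b->s9 s8-a->s8 s8-b->s10 s9-a->s9 s9-b->s9 s10-a->s10 s10-b->s11 s11-a->s11 s11-b->s11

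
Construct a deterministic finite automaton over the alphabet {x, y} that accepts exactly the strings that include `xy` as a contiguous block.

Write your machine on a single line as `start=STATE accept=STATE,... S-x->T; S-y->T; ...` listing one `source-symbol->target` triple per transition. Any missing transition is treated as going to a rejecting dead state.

Track how much of `xy` has been matched so far: state A is no progress, C is the absorbing accept state reached once `xy` has occurred. Intermediate states record partial matches; on a mismatch, fall back to the longest reusable overlap.
3 states suffice.
       x  y 
>  A   B  A 
   B   B  C 
 * C   C  C 
(> = start, * = accepting)

start=A; accept=C; A-x->B; A-y->A; B-x->B; B-y->C; C-x->C; C-y->C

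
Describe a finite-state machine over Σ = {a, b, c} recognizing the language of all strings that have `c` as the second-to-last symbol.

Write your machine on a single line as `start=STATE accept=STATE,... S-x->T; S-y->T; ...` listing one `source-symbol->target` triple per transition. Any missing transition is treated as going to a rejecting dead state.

Because acceptance depends on a position counted from the end, the machine has to buffer the most recent 2 symbols. Make each state the string of the last up-to-2 symbols read; on input `x` shift the window left and append `x`. Accept when the buffered window has length 2 and begins with `c`.
13 states suffice.
          a    b    c  
>  q0     q1   q2   q3 
   q1     q4   q5   q6 
   q2     q7   q8   q9 
   q3    q10  q11  q12 
   q4     q4   q5   q6 
   q5     q7   q8   q9 
   q6    q10  q11  q12 
   q7     q4   q5   q6 
   q8     q7   q8   q9 
   q9    q10  q11  q12 
 * q10    q4   q5   q6 
 * q11    q7   q8   q9 
 * q12   q10  q11  q12 
(> = start, * = accepting)

start=q0; accept=q10,q11,q12; q0-a->q1; q0-b->q2; q0-c->q3; q1-a->q4; q1-b->q5; q1-c->q6; q2-a->q7; q2-b->q8; q2-c->q9; q3-a->q10; q3-b->q11; q3-c->q12; q4-a->q4; q4-b->q5; q4-c->q6; q5-a->q7; q5-b->q8; q5-c->q9; q6-a->q10; q6-b->q11; q6-c->q12; q7-a->q4; q7-b->q5; q7-c->q6; q8-a->q7; q8-b->q8; q8-c->q9; q9-a->q10; q9-b->q11; q9-c->q12; q10-a->q4; q10-b->q5; q10-c->q6; q11-a->q7; q11-b->q8; q11-c->q9; q12-a->q10; q12-b->q11; q12-c->q12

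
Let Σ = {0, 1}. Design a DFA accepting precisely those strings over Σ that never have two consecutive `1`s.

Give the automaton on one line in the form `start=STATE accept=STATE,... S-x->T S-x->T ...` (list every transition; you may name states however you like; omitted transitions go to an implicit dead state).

start=S0 accept=S0,S1 S0-0->S0 S0-1->S1 S1-0->S0 S1-1->S2 S2-0->S2 S2-1->S2

Track partial matches of the forbidden pattern `11`. State S2 is a dead state reached once `11` has occurred; every other state accepts. S0 means no part of `11` is currently matched.
A 3-state machine:
        0   1  
>* S0   S0  S1 
 * S1   S0  S2 
   S2   S2  S2 
(> = start, * = accepting)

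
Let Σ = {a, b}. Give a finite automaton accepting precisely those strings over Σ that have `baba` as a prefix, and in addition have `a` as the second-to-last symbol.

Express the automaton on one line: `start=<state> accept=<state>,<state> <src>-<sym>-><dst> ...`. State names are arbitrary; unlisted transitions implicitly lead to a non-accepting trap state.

start=q0 accept=q6,q7 q0-a->q1 q0-b->q2 q1-a->q1 q1-b->q1 q2-a->q3 q2-b->q1 q3-a->q1 q3-b->q4 q4-a->q5 q4-b->q1 q5-a->q6 q5-b->q7 q6-a->q6 q6-b->q7 q7-a->q5 q7-b->q8 q8-a->q5 q8-b->q8

Build one automaton per condition and run them in lockstep. One (6 states) tracks whether the input so far still matches the prefix `baba`; the other (7 states) tracks the last 2 symbols read. Each combined state is a pair, one component from each; accept when both components accept. Minimizing collapses redundant product states.
With 9 states:
        a   b  
>  q0   q1  q2 
   q1   q1  q1 
   q2   q3  q1 
   q3   q1  q4 
   q4   q5  q1 
   q5   q6  q7 
 * q6   q6  q7 
 * q7   q5  q8 
   q8   q5  q8 
(> = start, * = accepting)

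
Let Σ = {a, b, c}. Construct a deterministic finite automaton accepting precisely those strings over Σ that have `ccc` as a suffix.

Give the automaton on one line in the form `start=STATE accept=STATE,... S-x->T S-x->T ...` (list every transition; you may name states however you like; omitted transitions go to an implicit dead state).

Let each state record the length of the longest suffix of the input read so far that is also a prefix of `ccc`. q1 means the last symbol is `c`; q2 means the last 2 symbols are `cc`; q3 means the last 3 symbols are `ccc`. Accept only at q3, where the string currently ends in `ccc`.
A 4-state machine:
        a   b   c  
>  q0   q0  q0  q1 
   q1   q0  q0  q2 
   q2   q0  q0  q3 
 * q3   q0  q0  q3 
(> = start, * = accepting)

start=q0 accept=q3 q0-a->q0 q0-b->q0 q0-c->q1 q1-a->q0 q1-b->q0 q1-c->q2 q2-a->q0 q2-b->q0 q2-c->q3 q3-a->q0 q3-b->q0 q3-c->q3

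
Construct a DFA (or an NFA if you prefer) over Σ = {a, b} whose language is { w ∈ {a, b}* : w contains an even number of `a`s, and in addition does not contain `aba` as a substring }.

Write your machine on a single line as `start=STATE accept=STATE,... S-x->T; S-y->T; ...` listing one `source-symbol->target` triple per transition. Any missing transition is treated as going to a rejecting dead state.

start=q0; accept=q0,q2,q4; q0-a->q1; q0-b->q0; q1-a->q2; q1-b->q3; q2-a->q1; q2-b->q4; q3-a->q5; q3-b->q6; q4-a->q7; q4-b->q0; q5-a->q7; q5-b->q5; q6-a->q2; q6-b->q6; q7-a->q5; q7-b->q7

Run two small machines in parallel and take their product. The first has 2 states tracking the count of `a`s modulo 2; the second has 4 states tracking partial matches of the forbidden pattern `aba`. A product state is a pair (one from each), accepting exactly when both do.
An 8-state machine:
        a   b  
>* q0   q1  q0 
   q1   q2  q3 
 * q2   q1  q4 
   q3   q5  q6 
 * q4   q7  q0 
   q5   q7  q5 
   q6   q2  q6 
   q7   q5  q7 
(> = start, * = accepting)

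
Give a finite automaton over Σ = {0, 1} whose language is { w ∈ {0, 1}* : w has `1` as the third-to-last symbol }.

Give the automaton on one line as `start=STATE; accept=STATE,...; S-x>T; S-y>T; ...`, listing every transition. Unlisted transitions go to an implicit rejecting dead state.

A DFA must remember the last 3 symbols (since which symbol is third-to-last isn't known until the input ends). Use one state per possible window of the last ≤3 symbols; accept from those whose window starts with `1`.
A 15-state machine:
          0    1  
>  q0     q1   q2 
   q1     q3   q4 
   q2     q5   q6 
   q3     q7   q8 
   q4     q9  q10 
   q5    q11  q12 
   q6    q13  q14 
   q7     q7   q8 
   q8     q9  q10 
   q9    q11  q12 
   q10   q13  q14 
 * q11    q7   q8 
 * q12    q9  q10 
 * q13   q11  q12 
 * q14   q13  q14 
(> = start, * = accepting)

start=q0; accept=q11,q12,q13,q14; q0-0>q1; q0-1>q2; q1-0>q3; q1-1>q4; q2-0>q5; q2-1>q6; q3-0>q7; q3-1>q8; q4-0>q9; q4-1>q10; q5-0>q11; q5-1>q12; q6-0>q13; q6-1>q14; q7-0>q7; q7-1>q8; q8-0>q9; q8-1>q10; q9-0>q11; q9-1>q12; q10-0>q13; q10-1>q14; q11-0>q7; q11-1>q8; q12-0>q9; q12-1>q10; q13-0>q11; q13-1>q12; q14-0>q13; q14-1>q14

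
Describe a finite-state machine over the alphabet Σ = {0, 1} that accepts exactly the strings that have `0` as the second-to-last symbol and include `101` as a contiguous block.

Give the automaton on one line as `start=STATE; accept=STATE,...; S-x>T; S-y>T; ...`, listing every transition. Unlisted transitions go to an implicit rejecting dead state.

start=S0; accept=S7,S10; S0-0>S1; S0-1>S2; S1-0>S3; S1-1>S4; S2-0>S5; S2-1>S6; S3-0>S3; S3-1>S4; S4-0>S5; S4-1>S6; S5-0>S3; S5-1>S7; S6-0>S5; S6-1>S6; S7-0>S8; S7-1>S9; S8-0>S10; S8-1>S7; S9-0>S8; S9-1>S9; S10-0>S10; S10-1>S7

Handle the two conditions separately and then intersect. The first has 7 states tracking the last 2 symbols read; the second has 4 states tracking whether and how much of `101` has been seen. A product state is a pair (one from each), accepting exactly when both do.
          0    1  
>  S0     S1   S2 
   S1     S3   S4 
   S2     S5   S6 
   S3     S3   S4 
   S4     S5   S6 
   S5     S3   S7 
   S6     S5   S6 
 * S7     S8   S9 
   S8    S10   S7 
   S9     S8   S9 
 * S10   S10   S7 
(> = start, * = accepting)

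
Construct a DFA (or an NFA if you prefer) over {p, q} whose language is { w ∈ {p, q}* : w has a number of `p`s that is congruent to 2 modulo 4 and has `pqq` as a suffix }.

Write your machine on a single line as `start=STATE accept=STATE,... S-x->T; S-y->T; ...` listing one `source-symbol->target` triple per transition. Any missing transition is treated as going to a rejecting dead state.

start=S0; accept=S5; S0-p->S1; S0-q->S0; S1-p->S2; S1-q->S1; S2-p->S3; S2-q->S4; S3-p->S0; S3-q->S3; S4-p->S3; S4-q->S5; S5-p->S3; S5-q->S6; S6-p->S3; S6-q->S6

Run two small machines in parallel and take their product. The first has 4 states tracking the count of `p`s modulo 4; the second has 4 states tracking how much of the suffix `pqq` has currently been matched. A product state is a pair (one from each), accepting exactly when both do. Equivalent product states are then merged.
A 7-state machine:
        p   q  
>  S0   S1  S0 
   S1   S2  S1 
   S2   S3  S4 
   S3   S0  S3 
   S4   S3  S5 
 * S5   S3  S6 
   S6   S3  S6 
(> = start, * = accepting)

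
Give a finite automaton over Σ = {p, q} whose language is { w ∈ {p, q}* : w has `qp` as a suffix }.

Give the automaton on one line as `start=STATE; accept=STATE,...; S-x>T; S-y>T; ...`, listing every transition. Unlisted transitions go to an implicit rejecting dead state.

start=s0; accept=s2; s0-p>s0; s0-q>s1; s1-p>s2; s1-q>s1; s2-p>s0; s2-q>s1

Remember how much of `qp` the current input suffix matches. State s0 means no match yet; s1 means the last symbol is `q`; s2 means the last 2 symbols are `qp`. Only s2 accepts. On a mismatch, fall back to the longest proper suffix that is still a prefix of `qp`.
3 states suffice.
        p   q  
>  s0   s0  s1 
   s1   s2  s1 
 * s2   s0  s1 
(> = start, * = accepting)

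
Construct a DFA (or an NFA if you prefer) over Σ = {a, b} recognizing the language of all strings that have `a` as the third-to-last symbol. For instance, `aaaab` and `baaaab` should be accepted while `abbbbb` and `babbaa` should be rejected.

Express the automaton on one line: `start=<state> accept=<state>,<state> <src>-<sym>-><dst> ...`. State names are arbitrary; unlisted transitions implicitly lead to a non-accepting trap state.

A DFA must remember the last 3 symbols (since which symbol is third-to-last isn't known until the input ends). Use one state per possible window of the last ≤3 symbols; accept from those whose window starts with `a`.
A 15-state machine:
          a    b  
>  q0     q1   q2 
   q1     q3   q4 
   q2     q5   q6 
   q3     q7   q8 
   q4     q9  q10 
   q5    q11  q12 
   q6    q13  q14 
 * q7     q7   q8 
 * q8     q9  q10 
 * q9    q11  q12 
 * q10   q13  q14 
   q11    q7   q8 
   q12    q9  q10 
   q13   q11  q12 
   q14   q13  q14 
(> = start, * = accepting)

start=q0 accept=q7,q8,q9,q10 q0-a->q1 q0-b->q2 q1-a->q3 q1-b->q4 q2-a->q5 q2-b->q6 q3-a->q7 q3-b->q8 q4-a->q9 q4-b->q10 q5-a->q11 q5-b->q12 q6-a->q13 q6-b->q14 q7-a->q7 q7-b->q8 q8-a->q9 q8-b->q10 q9-a->q11 q9-b->q12 q10-a->q13 q10-b->q14 q11-a->q7 q11-b->q8 q12-a->q9 q12-b->q10 q13-a->q11 q13-b->q12 q14-a->q13 q14-b->q14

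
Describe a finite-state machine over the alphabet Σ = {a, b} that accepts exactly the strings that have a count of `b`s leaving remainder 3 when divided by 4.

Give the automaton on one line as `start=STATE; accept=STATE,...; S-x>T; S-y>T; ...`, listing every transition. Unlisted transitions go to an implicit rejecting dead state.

The only thing that matters is how many `b`s have appeared, reduced mod 4. Use one state per residue: s0 for 0, …, s3 for 3. Reading `b` moves to the next residue; anything else stays put. s3 is accepting.
A 4-state machine:
        a   b  
>  s0   s0  s1 
   s1   s1  s2 
   s2   s2  s3 
 * s3   s3  s0 
(> = start, * = accepting)

start=s0; accept=s3; s0-a>s0; s0-b>s1; s1-a>s1; s1-b>s2; s2-a>s2; s2-b>s3; s3-a>s3; s3-b>s0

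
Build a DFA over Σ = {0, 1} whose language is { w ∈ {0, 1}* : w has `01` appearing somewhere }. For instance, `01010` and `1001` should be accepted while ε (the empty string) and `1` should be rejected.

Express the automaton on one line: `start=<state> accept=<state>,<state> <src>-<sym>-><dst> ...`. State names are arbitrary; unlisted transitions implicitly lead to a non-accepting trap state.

start=A accept=C A-0->B A-1->A B-0->B B-1->C C-0->C C-1->C

States A..B record the length of the longest prefix of `01` that matches the current input suffix. Reaching C means `01` has been seen, and we stay there forever. Accept from C.
3 states suffice.
       0  1 
>  A   B  A 
   B   B  C 
 * C   C  C 
(> = start, * = accepting)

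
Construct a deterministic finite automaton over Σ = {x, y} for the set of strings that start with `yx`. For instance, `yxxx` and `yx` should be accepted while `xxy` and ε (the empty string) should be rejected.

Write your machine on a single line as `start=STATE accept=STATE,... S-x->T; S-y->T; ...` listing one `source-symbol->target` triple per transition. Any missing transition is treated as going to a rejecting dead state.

start=S0; accept=S2; S0-x->S3; S0-y->S1; S1-x->S2; S1-y->S3; S2-x->S2; S2-y->S2; S3-x->S3; S3-y->S3

Walk along `yx` while the input agrees: from S0 take `y` to S1, and so on. Any deviation drops to the rejecting sink S3. Once S2 is reached the prefix is confirmed and every continuation is accepted.
4 states suffice.
        x   y  
>  S0   S3  S1 
   S1   S2  S3 
 * S2   S2  S2 
   S3   S3  S3 
(> = start, * = accepting)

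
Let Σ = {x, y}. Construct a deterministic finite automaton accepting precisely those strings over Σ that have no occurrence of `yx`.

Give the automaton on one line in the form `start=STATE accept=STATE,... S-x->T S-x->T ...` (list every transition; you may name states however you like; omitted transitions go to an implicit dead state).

start=S0 accept=S0,S1 S0-x->S0 S0-y->S1 S1-x->S2 S1-y->S1 S2-x->S2 S2-y->S2

Track partial matches of the forbidden pattern `yx`. State S2 is a dead state reached once `yx` has occurred; every other state accepts. S0 means no part of `yx` is currently matched.
3 states suffice.
        x   y  
>* S0   S0  S1 
 * S1   S2  S1 
   S2   S2  S2 
(> = start, * = accepting)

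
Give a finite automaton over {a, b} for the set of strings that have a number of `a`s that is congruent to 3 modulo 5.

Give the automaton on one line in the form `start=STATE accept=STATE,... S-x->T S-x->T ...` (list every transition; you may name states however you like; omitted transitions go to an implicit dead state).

start=s0 accept=s3 s0-a->s1 s0-b->s0 s1-a->s2 s1-b->s1 s2-a->s3 s2-b->s2 s3-a->s4 s3-b->s3 s4-a->s0 s4-b->s4

Keep the running count of `a`s modulo 5: each `a` advances along the cycle s0 → s1 → s2 → s3 → s4 → s0 while other symbols loop. Accept at s3.
A 5-state machine:
        a   b  
>  s0   s1  s0 
   s1   s2  s1 
   s2   s3  s2 
 * s3   s4  s3 
   s4   s0  s4 
(> = start, * = accepting)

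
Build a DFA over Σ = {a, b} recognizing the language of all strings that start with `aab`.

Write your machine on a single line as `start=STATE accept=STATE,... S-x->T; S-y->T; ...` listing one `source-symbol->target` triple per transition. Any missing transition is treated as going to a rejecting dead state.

start=q0; accept=q3; q0-a->q1; q0-b->q4; q1-a->q2; q1-b->q4; q2-a->q4; q2-b->q3; q3-a->q3; q3-b->q3; q4-a->q4; q4-b->q4

Check the first 3 symbols one by one: q0 through q2 record how many have matched `aab` so far; any wrong symbol goes to the dead state q4. After all 3 match we enter the accepting sink q3.
A 5-state machine:
        a   b  
>  q0   q1  q4 
   q1   q2  q4 
   q2   q4  q3 
 * q3   q3  q3 
   q4   q4  q4 
(> = start, * = accepting)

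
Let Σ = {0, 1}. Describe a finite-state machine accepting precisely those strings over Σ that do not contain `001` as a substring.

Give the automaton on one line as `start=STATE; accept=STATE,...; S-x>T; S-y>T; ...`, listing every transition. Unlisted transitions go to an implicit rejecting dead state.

start=s0; accept=s0,s1,s2; s0-0>s1; s0-1>s0; s1-0>s2; s1-1>s0; s2-0>s2; s2-1>s3; s3-0>s3; s3-1>s3

This is the complement of 'contains `001`'. Use the same substring-matching states — s0 through s3 holding how much of `001` has just been matched — but flip the accepting set: everything except the trap s3 accepts.
4 states suffice.
        0   1  
>* s0   s1  s0 
 * s1   s2  s0 
 * s2   s2  s3 
   s3   s3  s3 
(> = start, * = accepting)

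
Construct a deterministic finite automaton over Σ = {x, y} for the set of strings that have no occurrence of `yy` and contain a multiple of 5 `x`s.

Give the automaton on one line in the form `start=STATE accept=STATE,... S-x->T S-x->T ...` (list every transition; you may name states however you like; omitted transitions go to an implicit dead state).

Build one automaton per condition and run them in lockstep. One (3 states) tracks partial matches of the forbidden pattern `yy`; the other (5 states) tracks the count of `x`s modulo 5. Each combined state is a pair, one component from each; accept when both components accept. After merging equivalent states the machine shrinks.
An 11-state machine:
          x    y  
>* q0     q1   q2 
   q1     q3   q4 
 * q2     q1   q5 
   q3     q6   q7 
   q4     q3   q5 
   q5     q5   q5 
   q6     q8   q9 
   q7     q6   q5 
   q8     q0  q10 
   q9     q8   q5 
   q10    q0   q5 
(> = start, * = accepting)

start=q0 accept=q0,q2 q0-x->q1 q0-y->q2 q1-x->q3 q1-y->q4 q2-x->q1 q2-y->q5 q3-x->q6 q3-y->q7 q4-x->q3 q4-y->q5 q5-x->q5 q5-y->q5 q6-x->q8 q6-y->q9 q7-x->q6 q7-y->q5 q8-x->q0 q8-y->q10 q9-x->q8 q9-y->q5 q10-x->q0 q10-y->q5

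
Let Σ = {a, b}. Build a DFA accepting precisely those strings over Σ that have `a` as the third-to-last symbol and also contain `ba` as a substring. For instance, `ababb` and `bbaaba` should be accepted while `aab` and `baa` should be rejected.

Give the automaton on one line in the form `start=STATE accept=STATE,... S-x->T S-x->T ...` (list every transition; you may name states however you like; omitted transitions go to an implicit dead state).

start=s0 accept=s5,s8,s9,s10 s0-a->s1 s0-b->s2 s1-a->s1 s1-b->s3 s2-a->s4 s2-b->s2 s3-a->s5 s3-b->s2 s4-a->s6 s4-b->s7 s5-a->s6 s5-b->s7 s6-a->s8 s6-b->s9 s7-a->s5 s7-b->s10 s8-a->s8 s8-b->s9 s9-a->s5 s9-b->s10 s10-a->s4 s10-b->s2

Run two small machines in parallel and take their product. The first has 15 states tracking the last 3 symbols read; the second has 3 states tracking whether and how much of `ba` has been seen. A product state is a pair (one from each), accepting exactly when both do. Minimizing collapses redundant product states.
With 11 states:
          a    b  
>  s0     s1   s2 
   s1     s1   s3 
   s2     s4   s2 
   s3     s5   s2 
   s4     s6   s7 
 * s5     s6   s7 
   s6     s8   s9 
   s7     s5  s10 
 * s8     s8   s9 
 * s9     s5  s10 
 * s10    s4   s2 
(> = start, * = accepting)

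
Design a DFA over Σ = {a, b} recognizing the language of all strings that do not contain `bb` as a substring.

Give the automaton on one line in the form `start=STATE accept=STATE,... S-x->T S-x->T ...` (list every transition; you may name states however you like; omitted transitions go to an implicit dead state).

start=q0 accept=q0,q1 q0-a->q0 q0-b->q1 q1-a->q0 q1-b->q2 q2-a->q2 q2-b->q2

This is the complement of 'contains `bb`'. Use the same substring-matching states — q0 through q2 holding how much of `bb` has just been matched — but flip the accepting set: everything except the trap q2 accepts.
A 3-state machine:
        a   b  
>* q0   q0  q1 
 * q1   q0  q2 
   q2   q2  q2 
(> = start, * = accepting)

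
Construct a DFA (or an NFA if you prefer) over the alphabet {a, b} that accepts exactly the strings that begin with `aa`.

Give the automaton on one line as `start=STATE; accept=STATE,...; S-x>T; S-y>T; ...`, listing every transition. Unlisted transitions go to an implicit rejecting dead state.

start=s0; accept=s2; s0-a>s1; s0-b>s3; s1-a>s2; s1-b>s3; s2-a>s2; s2-b>s2; s3-a>s3; s3-b>s3

Check the first 2 symbols one by one: s0 through s1 record how many have matched `aa` so far; any wrong symbol goes to the dead state s3. After all 2 match we enter the accepting sink s2.
        a   b  
>  s0   s1  s3 
   s1   s2  s3 
 * s2   s2  s2 
   s3   s3  s3 
(> = start, * = accepting)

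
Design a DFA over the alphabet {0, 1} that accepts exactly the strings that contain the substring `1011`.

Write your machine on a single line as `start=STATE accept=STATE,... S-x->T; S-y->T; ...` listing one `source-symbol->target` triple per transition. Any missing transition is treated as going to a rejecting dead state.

Track how much of `1011` has been matched so far: state q0 is no progress, q4 is the absorbing accept state reached once `1011` has occurred. Intermediate states record partial matches; on a mismatch, fall back to the longest reusable overlap.
        0   1  
>  q0   q0  q1 
   q1   q2  q1 
   q2   q0  q3 
   q3   q2  q4 
 * q4   q4  q4 
(> = start, * = accepting)

start=q0; accept=q4; q0-0->q0; q0-1->q1; q1-0->q2; q1-1->q1; q2-0->q0; q2-1->q3; q3-0->q2; q3-1->q4; q4-0->q4; q4-1->q4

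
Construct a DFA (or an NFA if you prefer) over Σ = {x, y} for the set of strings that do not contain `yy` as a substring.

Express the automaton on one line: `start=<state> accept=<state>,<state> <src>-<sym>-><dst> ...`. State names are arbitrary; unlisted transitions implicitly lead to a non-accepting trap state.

This is the complement of 'contains `yy`'. Use the same substring-matching states — s0 through s2 holding how much of `yy` has just been matched — but flip the accepting set: everything except the trap s2 accepts.
3 states suffice.
        x   y  
>* s0   s0  s1 
 * s1   s0  s2 
   s2   s2  s2 
(> = start, * = accepting)

start=s0 accept=s0,s1 s0-x->s0 s0-y->s1 s1-x->s0 s1-y->s2 s2-x->s2 s2-y->s2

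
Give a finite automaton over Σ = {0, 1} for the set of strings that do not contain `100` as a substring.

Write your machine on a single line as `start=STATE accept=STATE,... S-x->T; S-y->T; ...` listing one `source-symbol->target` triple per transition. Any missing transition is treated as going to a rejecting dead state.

start=q0; accept=q0,q1,q2; q0-0->q0; q0-1->q1; q1-0->q2; q1-1->q1; q2-0->q3; q2-1->q1; q3-0->q3; q3-1->q3

Track partial matches of the forbidden pattern `100`. State q3 is a dead state reached once `100` has occurred; every other state accepts. q0 means no part of `100` is currently matched.
4 states suffice.
        0   1  
>* q0   q0  q1 
 * q1   q2  q1 
 * q2   q3  q1 
   q3   q3  q3 
(> = start, * = accepting)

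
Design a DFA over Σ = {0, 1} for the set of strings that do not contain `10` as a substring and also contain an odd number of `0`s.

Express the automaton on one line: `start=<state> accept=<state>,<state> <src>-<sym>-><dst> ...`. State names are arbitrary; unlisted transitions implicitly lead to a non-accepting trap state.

Run two small machines in parallel and take their product. The first has 3 states tracking partial matches of the forbidden pattern `10`; the second has 2 states tracking the count of `0`s modulo 2. A product state is a pair (one from each), accepting exactly when both do. Equivalent product states are then merged.
        0   1  
>  S0   S1  S2 
 * S1   S0  S3 
   S2   S2  S2 
 * S3   S2  S3 
(> = start, * = accepting)

start=S0 accept=S1,S3 S0-0->S1 S0-1->S2 S1-0->S0 S1-1->S3 S2-0->S2 S2-1->S2 S3-0->S2 S3-1->S3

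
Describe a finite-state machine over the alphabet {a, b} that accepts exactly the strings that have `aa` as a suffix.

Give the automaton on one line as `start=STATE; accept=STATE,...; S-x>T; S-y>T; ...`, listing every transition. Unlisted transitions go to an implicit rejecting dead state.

start=q0; accept=q2; q0-a>q1; q0-b>q0; q1-a>q2; q1-b>q0; q2-a>q2; q2-b>q0

Remember how much of `aa` the current input suffix matches. State q0 means no match yet; q1 means the last symbol is `a`; q2 means the last 2 symbols are `aa`. Only q2 accepts. On a mismatch, fall back to the longest proper suffix that is still a prefix of `aa`.
3 states suffice.
        a   b  
>  q0   q1  q0 
   q1   q2  q0 
 * q2   q2  q0 
(> = start, * = accepting)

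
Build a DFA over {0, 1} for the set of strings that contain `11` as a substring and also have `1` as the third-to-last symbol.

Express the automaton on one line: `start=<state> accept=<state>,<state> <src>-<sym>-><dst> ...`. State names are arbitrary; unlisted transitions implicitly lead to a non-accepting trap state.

start=q0 accept=q3,q4,q5,q6 q0-0->q0 q0-1->q1 q1-0->q0 q1-1->q2 q2-0->q3 q2-1->q4 q3-0->q5 q3-1->q6 q4-0->q3 q4-1->q4 q5-0->q7 q5-1->q8 q6-0->q9 q6-1->q2 q7-0->q7 q7-1->q8 q8-0->q9 q8-1->q2 q9-0->q5 q9-1->q6

Run two small machines in parallel and take their product. One (3 states) tracks whether and how much of `11` has been seen; the other (15 states) tracks the last 3 symbols read. Each combined state is a pair, one component from each; accept when both components accept. After merging equivalent states the machine shrinks.
A 10-state machine:
        0   1  
>  q0   q0  q1 
   q1   q0  q2 
   q2   q3  q4 
 * q3   q5  q6 
 * q4   q3  q4 
 * q5   q7  q8 
 * q6   q9  q2 
   q7   q7  q8 
   q8   q9  q2 
   q9   q5  q6 
(> = start, * = accepting)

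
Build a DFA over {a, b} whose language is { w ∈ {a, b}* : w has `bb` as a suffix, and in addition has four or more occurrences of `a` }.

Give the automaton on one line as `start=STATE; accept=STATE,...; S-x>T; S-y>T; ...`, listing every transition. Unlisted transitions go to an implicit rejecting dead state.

start=s0; accept=s6; s0-a>s1; s0-b>s0; s1-a>s2; s1-b>s1; s2-a>s3; s2-b>s2; s3-a>s4; s3-b>s3; s4-a>s4; s4-b>s5; s5-a>s4; s5-b>s6; s6-a>s4; s6-b>s6

Handle the two conditions separately and then intersect. The first has 3 states tracking how much of the suffix `bb` has currently been matched; the second has 6 states tracking the count of `a`s, saturating at 5. A product state is a pair (one from each), accepting exactly when both do. Minimizing collapses redundant product states.
With 7 states:
        a   b  
>  s0   s1  s0 
   s1   s2  s1 
   s2   s3  s2 
   s3   s4  s3 
   s4   s4  s5 
   s5   s4  s6 
 * s6   s4  s6 
(> = start, * = accepting)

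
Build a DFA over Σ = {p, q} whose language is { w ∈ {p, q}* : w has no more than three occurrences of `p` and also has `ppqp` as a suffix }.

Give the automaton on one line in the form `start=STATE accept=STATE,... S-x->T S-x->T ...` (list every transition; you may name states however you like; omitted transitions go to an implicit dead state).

Run two small machines in parallel and take their product. One (5 states) tracks the count of `p`s, saturating at 4; the other (5 states) tracks how much of the suffix `ppqp` has currently been matched. Each combined state is a pair, one component from each; accept when both components accept. Equivalent product states are then merged.
With 6 states:
       p  q 
>  A   B  A 
   B   C  D 
   C   D  E 
   D   D  D 
   E   F  D 
 * F   D  D 
(> = start, * = accepting)

start=A accept=F A-p->B A-q->A B-p->C B-q->D C-p->D C-q->E D-p->D D-q->D E-p->F E-q->D F-p->D F-q->D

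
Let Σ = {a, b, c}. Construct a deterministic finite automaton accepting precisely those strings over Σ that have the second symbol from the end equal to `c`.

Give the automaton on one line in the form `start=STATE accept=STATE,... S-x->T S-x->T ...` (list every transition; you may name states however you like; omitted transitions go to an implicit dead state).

A DFA must remember the last 2 symbols (since which symbol is second-to-last isn't known until the input ends). Use one state per possible window of the last ≤2 symbols; accept from those whose window starts with `c`.
          a    b    c  
>  s0     s1   s2   s3 
   s1     s4   s5   s6 
   s2     s7   s8   s9 
   s3    s10  s11  s12 
   s4     s4   s5   s6 
   s5     s7   s8   s9 
   s6    s10  s11  s12 
   s7     s4   s5   s6 
   s8     s7   s8   s9 
   s9    s10  s11  s12 
 * s10    s4   s5   s6 
 * s11    s7   s8   s9 
 * s12   s10  s11  s12 
(> = start, * = accepting)

start=s0 accept=s10,s11,s12 s0-a->s1 s0-b->s2 s0-c->s3 s1-a->s4 s1-b->s5 s1-c->s6 s2-a->s7 s2-b->s8 s2-c->s9 s3-a->s10 s3-b->s11 s3-c->s12 s4-a->s4 s4-b->s5 s4-c->s6 s5-a->s7 s5-b->s8 s5-c->s9 s6-a->s10 s6-b->s11 s6-c->s12 s7-a->s4 s7-b->s5 s7-c->s6 s8-a->s7 s8-b->s8 s8-c->s9 s9-a->s10 s9-b->s11 s9-c->s12 s10-a->s4 s10-b->s5 s10-c->s6 s11-a->s7 s11-b->s8 s11-c->s9 s12-a->s10 s12-b->s11 s12-c->s12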